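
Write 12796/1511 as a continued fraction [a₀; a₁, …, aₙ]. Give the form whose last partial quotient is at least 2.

12796 = 8·1511 + 708
1511 = 2·708 + 95
708 = 7·95 + 43
95 = 2·43 + 9
43 = 4·9 + 7
9 = 1·7 + 2
7 = 3·2 + 1
2 = 2·1 + 0  (stop)
So 12796/1511 = [8; 2, 7, 2, 4, 1, 3, 2].

[8; 2, 7, 2, 4, 1, 3, 2]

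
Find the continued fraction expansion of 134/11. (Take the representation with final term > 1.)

[12; 5, 2]

134 = 12·11 + 2
11 = 5·2 + 1
2 = 2·1 + 0  (stop)
So 134/11 = [12; 5, 2].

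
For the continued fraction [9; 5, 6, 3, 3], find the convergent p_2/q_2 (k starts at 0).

285/31

Using pₖ = aₖpₖ₋₁ + pₖ₋₂, qₖ = aₖqₖ₋₁ + qₖ₋₂ (with p₋₁=1, p₋₂=0, q₋₁=0, q₋₂=1):
  k=0: a=9, p=9, q=1
  k=1: a=5, p=46, q=5
  k=2: a=6, p=285, q=31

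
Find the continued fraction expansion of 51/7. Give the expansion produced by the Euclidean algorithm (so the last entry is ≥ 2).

51 = 7·7 + 2
7 = 3·2 + 1
2 = 2·1 + 0  (stop)
So 51/7 = [7; 3, 2].

[7; 3, 2]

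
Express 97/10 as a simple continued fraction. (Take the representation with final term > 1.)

[9; 1, 2, 3]

97 = 9*10 + 7
10 = 1*7 + 3
7 = 2*3 + 1
3 = 3*1 + 0  (stop)
So 97/10 = [9; 1, 2, 3].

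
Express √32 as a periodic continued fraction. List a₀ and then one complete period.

[5; 1, 1, 1, 10]

a₀ = ⌊√32⌋ = 5.
With m₀=0, d₀=1 and mₖ₊₁ = dₖaₖ − mₖ, dₖ₊₁ = (n − mₖ₊₁²)/dₖ, aₖ₊₁ = ⌊(a₀+mₖ₊₁)/dₖ₊₁⌋:
  k=1: m=5, d=7, a=1
  k=2: m=2, d=4, a=1
  k=3: m=2, d=7, a=1
  k=4: m=5, d=1, a=10
d=1 and a=2a₀=10 at k=4, so the next step gives (m, d) = (5, 7) again — its k=1 value — and the period has length 4.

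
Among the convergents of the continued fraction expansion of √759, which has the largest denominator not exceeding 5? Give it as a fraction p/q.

55/2

√759 = [27; 1, 1, 4, 1, 1, 54, …] (period length 6).
Convergents:
  p_0/q_0 = 27/1
  p_1/q_1 = 28/1
  p_2/q_2 = 55/2
  p_3/q_3 = 248/9
q_2 = 2 ≤ 5 < 9 = q_3, so the answer is 55/2.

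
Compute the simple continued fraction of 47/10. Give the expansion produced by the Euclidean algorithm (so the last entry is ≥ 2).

47 = 4*10 + 7
10 = 1*7 + 3
7 = 2*3 + 1
3 = 3*1 + 0  (stop)
So 47/10 = [4; 1, 2, 3].

[4; 1, 2, 3]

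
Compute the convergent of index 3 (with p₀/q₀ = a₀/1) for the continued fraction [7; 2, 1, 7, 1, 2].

169/23

Using pₖ = aₖpₖ₋₁ + pₖ₋₂, qₖ = aₖqₖ₋₁ + qₖ₋₂ (with p₋₁=1, p₋₂=0, q₋₁=0, q₋₂=1):
  k=0: a=7, p=7, q=1
  k=1: a=2, p=15, q=2
  k=2: a=1, p=22, q=3
  k=3: a=7, p=169, q=23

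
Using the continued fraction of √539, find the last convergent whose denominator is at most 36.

534/23

√539 = [23; 4, 1, 1, 1, 1, 1, 4, 46, …] (period length 8).
Convergents:
  p_0/q_0 = 23/1
  p_1/q_1 = 93/4
  p_2/q_2 = 116/5
  p_3/q_3 = 209/9
  p_4/q_4 = 325/14
  p_5/q_5 = 534/23
  p_6/q_6 = 859/37
q_5 = 23 ≤ 36 < 37 = q_6, so the answer is 534/23.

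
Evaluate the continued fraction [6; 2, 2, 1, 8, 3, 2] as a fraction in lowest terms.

Using pₖ = aₖpₖ₋₁ + pₖ₋₂ and qₖ = aₖqₖ₋₁ + qₖ₋₂:
  k=0: a=6, p=6, q=1
  k=1: a=2, p=13, q=2
  k=2: a=2, p=32, q=5
  k=3: a=1, p=45, q=7
  k=4: a=8, p=392, q=61
  k=5: a=3, p=1221, q=190
  k=6: a=2, p=2834, q=441

2834/441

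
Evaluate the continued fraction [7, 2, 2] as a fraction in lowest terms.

37/5

Fold from the inside: start with 2/1.
  2 + 1/2 = 5/2
  7 + 2/5 = 37/5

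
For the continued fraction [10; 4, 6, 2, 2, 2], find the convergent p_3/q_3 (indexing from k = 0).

Using pₖ = aₖpₖ₋₁ + pₖ₋₂, qₖ = aₖqₖ₋₁ + qₖ₋₂ (with p₋₁=1, p₋₂=0, q₋₁=0, q₋₂=1):
  k=0: a=10, p=10, q=1
  k=1: a=4, p=41, q=4
  k=2: a=6, p=256, q=25
  k=3: a=2, p=553, q=54

553/54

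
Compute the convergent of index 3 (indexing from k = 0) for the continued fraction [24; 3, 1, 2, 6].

267/11

Using pₖ = aₖpₖ₋₁ + pₖ₋₂, qₖ = aₖqₖ₋₁ + qₖ₋₂ (with p₋₁=1, p₋₂=0, q₋₁=0, q₋₂=1):
  k=0: a=24, p=24, q=1
  k=1: a=3, p=73, q=3
  k=2: a=1, p=97, q=4
  k=3: a=2, p=267, q=11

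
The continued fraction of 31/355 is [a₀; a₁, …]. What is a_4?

1

31 = 0·355 + 31   →  a_0 = 0
355 = 11·31 + 14   →  a_1 = 11
31 = 2·14 + 3   →  a_2 = 2
14 = 4·3 + 2   →  a_3 = 4
3 = 1·2 + 1   →  a_4 = 1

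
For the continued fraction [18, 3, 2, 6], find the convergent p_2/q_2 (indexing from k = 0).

128/7

Using pₖ = aₖpₖ₋₁ + pₖ₋₂, qₖ = aₖqₖ₋₁ + qₖ₋₂ (with p₋₁=1, p₋₂=0, q₋₁=0, q₋₂=1):
  k=0: a=18, p=18, q=1
  k=1: a=3, p=55, q=3
  k=2: a=2, p=128, q=7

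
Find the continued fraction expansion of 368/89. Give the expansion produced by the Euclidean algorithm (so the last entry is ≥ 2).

[4; 7, 2, 2, 2]

368 = 4*89 + 12
89 = 7*12 + 5
12 = 2*5 + 2
5 = 2*2 + 1
2 = 2*1 + 0  (stop)
So 368/89 = [4; 7, 2, 2, 2].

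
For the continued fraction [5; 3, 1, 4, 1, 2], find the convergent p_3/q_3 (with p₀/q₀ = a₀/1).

Using pₖ = aₖpₖ₋₁ + pₖ₋₂, qₖ = aₖqₖ₋₁ + qₖ₋₂ (with p₋₁=1, p₋₂=0, q₋₁=0, q₋₂=1):
  k=0: a=5, p=5, q=1
  k=1: a=3, p=16, q=3
  k=2: a=1, p=21, q=4
  k=3: a=4, p=100, q=19

100/19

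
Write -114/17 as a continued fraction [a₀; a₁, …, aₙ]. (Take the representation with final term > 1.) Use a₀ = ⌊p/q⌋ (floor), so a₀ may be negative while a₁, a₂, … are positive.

-114 = -7·17 + 5
17 = 3·5 + 2
5 = 2·2 + 1
2 = 2·1 + 0  (stop)
So -114/17 = [-7; 3, 2, 2].

[-7; 3, 2, 2]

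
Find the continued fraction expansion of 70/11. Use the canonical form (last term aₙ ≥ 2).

70 = 6×11 + 4
11 = 2×4 + 3
4 = 1×3 + 1
3 = 3×1 + 0  (stop)
So 70/11 = [6; 2, 1, 3].

[6; 2, 1, 3]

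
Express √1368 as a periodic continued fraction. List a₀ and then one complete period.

[36; 1, 72]

a₀ = ⌊√1368⌋ = 36.
With m₀=0, d₀=1 and mₖ₊₁ = dₖaₖ − mₖ, dₖ₊₁ = (n − mₖ₊₁²)/dₖ, aₖ₊₁ = ⌊(a₀+mₖ₊₁)/dₖ₊₁⌋:
  k=1: m=36, d=72, a=1
  k=2: m=36, d=1, a=72
d=1 and a=2a₀=72 at k=2, so the next step gives (m, d) = (36, 72) again — its k=1 value — and the period has length 2.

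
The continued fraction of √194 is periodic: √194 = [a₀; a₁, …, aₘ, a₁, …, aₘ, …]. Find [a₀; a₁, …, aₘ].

a₀ = ⌊√194⌋ = 13.
With m₀=0, d₀=1 and mₖ₊₁ = dₖaₖ − mₖ, dₖ₊₁ = (n − mₖ₊₁²)/dₖ, aₖ₊₁ = ⌊(a₀+mₖ₊₁)/dₖ₊₁⌋:
  k=1: m=13, d=25, a=1
  k=2: m=12, d=2, a=12
  k=3: m=12, d=25, a=1
  k=4: m=13, d=1, a=26
d=1 and a=2a₀=26 at k=4, so the next step gives (m, d) = (13, 25) again — its k=1 value — and the period has length 4.

[13; 1, 12, 1, 26]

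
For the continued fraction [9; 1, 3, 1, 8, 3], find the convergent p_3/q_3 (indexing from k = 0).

Using pₖ = aₖpₖ₋₁ + pₖ₋₂, qₖ = aₖqₖ₋₁ + qₖ₋₂ (with p₋₁=1, p₋₂=0, q₋₁=0, q₋₂=1):
  k=0: a=9, p=9, q=1
  k=1: a=1, p=10, q=1
  k=2: a=3, p=39, q=4
  k=3: a=1, p=49, q=5

49/5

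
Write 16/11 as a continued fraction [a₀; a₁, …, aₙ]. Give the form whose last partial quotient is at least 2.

16 = 1×11 + 5
11 = 2×5 + 1
5 = 5×1 + 0  (stop)
So 16/11 = [1; 2, 5].

[1; 2, 5]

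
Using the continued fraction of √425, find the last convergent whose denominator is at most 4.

√425 = [20; 1, 1, 1, 1, 1, 1, 40, …] (period length 7).
Convergents:
  p_0/q_0 = 20/1
  p_1/q_1 = 21/1
  p_2/q_2 = 41/2
  p_3/q_3 = 62/3
  p_4/q_4 = 103/5
q_3 = 3 ≤ 4 < 5 = q_4, so the answer is 62/3.

62/3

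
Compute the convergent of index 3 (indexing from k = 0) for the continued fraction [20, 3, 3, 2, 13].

467/23

Using pₖ = aₖpₖ₋₁ + pₖ₋₂, qₖ = aₖqₖ₋₁ + qₖ₋₂ (with p₋₁=1, p₋₂=0, q₋₁=0, q₋₂=1):
  k=0: a=20, p=20, q=1
  k=1: a=3, p=61, q=3
  k=2: a=3, p=203, q=10
  k=3: a=2, p=467, q=23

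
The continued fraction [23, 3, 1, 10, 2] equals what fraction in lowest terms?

2093/90

Using pₖ = aₖpₖ₋₁ + pₖ₋₂ and qₖ = aₖqₖ₋₁ + qₖ₋₂:
  k=0: a=23, p=23, q=1
  k=1: a=3, p=70, q=3
  k=2: a=1, p=93, q=4
  k=3: a=10, p=1000, q=43
  k=4: a=2, p=2093, q=90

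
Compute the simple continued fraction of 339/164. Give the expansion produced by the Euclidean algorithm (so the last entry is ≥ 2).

339 = 2*164 + 11
164 = 14*11 + 10
11 = 1*10 + 1
10 = 10*1 + 0  (stop)
So 339/164 = [2; 14, 1, 10].

[2; 14, 1, 10]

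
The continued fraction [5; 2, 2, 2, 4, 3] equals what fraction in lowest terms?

Using pₖ = aₖpₖ₋₁ + pₖ₋₂ and qₖ = aₖqₖ₋₁ + qₖ₋₂:
  k=0: a=5, p=5, q=1
  k=1: a=2, p=11, q=2
  k=2: a=2, p=27, q=5
  k=3: a=2, p=65, q=12
  k=4: a=4, p=287, q=53
  k=5: a=3, p=926, q=171

926/171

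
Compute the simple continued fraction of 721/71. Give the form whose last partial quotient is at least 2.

[10; 6, 2, 5]

721 = 10*71 + 11
71 = 6*11 + 5
11 = 2*5 + 1
5 = 5*1 + 0  (stop)
So 721/71 = [10; 6, 2, 5].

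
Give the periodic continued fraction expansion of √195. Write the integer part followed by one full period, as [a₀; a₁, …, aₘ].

a₀ = ⌊√195⌋ = 13.
With m₀=0, d₀=1 and mₖ₊₁ = dₖaₖ − mₖ, dₖ₊₁ = (n − mₖ₊₁²)/dₖ, aₖ₊₁ = ⌊(a₀+mₖ₊₁)/dₖ₊₁⌋:
  k=1: m=13, d=26, a=1
  k=2: m=13, d=1, a=26
d=1 and a=2a₀=26 at k=2, so the next step gives (m, d) = (13, 26) again — its k=1 value — and the period has length 2.

[13; 1, 26]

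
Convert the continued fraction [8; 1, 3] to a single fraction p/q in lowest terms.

Fold from the inside: start with 3/1.
  1 + 1/3 = 4/3
  8 + 3/4 = 35/4

35/4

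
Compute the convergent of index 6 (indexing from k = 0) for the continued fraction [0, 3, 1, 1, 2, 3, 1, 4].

Using pₖ = aₖpₖ₋₁ + pₖ₋₂, qₖ = aₖqₖ₋₁ + qₖ₋₂ (with p₋₁=1, p₋₂=0, q₋₁=0, q₋₂=1):
  k=0: a=0, p=0, q=1
  k=1: a=3, p=1, q=3
  k=2: a=1, p=1, q=4
  k=3: a=1, p=2, q=7
  k=4: a=2, p=5, q=18
  k=5: a=3, p=17, q=61
  k=6: a=1, p=22, q=79

22/79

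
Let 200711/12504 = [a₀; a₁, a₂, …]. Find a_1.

200711 = 16·12504 + 647   →  a_0 = 16
12504 = 19·647 + 211   →  a_1 = 19

19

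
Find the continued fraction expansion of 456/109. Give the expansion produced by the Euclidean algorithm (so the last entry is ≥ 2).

456 = 4*109 + 20
109 = 5*20 + 9
20 = 2*9 + 2
9 = 4*2 + 1
2 = 2*1 + 0  (stop)
So 456/109 = [4; 5, 2, 4, 2].

[4; 5, 2, 4, 2]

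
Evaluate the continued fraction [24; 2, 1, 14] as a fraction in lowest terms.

Using pₖ = aₖpₖ₋₁ + pₖ₋₂ and qₖ = aₖqₖ₋₁ + qₖ₋₂:
  k=0: a=24, p=24, q=1
  k=1: a=2, p=49, q=2
  k=2: a=1, p=73, q=3
  k=3: a=14, p=1071, q=44

1071/44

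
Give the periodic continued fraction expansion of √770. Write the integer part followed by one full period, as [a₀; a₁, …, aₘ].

a₀ = ⌊√770⌋ = 27.
With m₀=0, d₀=1 and mₖ₊₁ = dₖaₖ − mₖ, dₖ₊₁ = (n − mₖ₊₁²)/dₖ, aₖ₊₁ = ⌊(a₀+mₖ₊₁)/dₖ₊₁⌋:
  k=1: m=27, d=41, a=1
  k=2: m=14, d=14, a=2
  k=3: m=14, d=41, a=1
  k=4: m=27, d=1, a=54
d=1 and a=2a₀=54 at k=4, so the next step gives (m, d) = (27, 41) again — its k=1 value — and the period has length 4.

[27; 1, 2, 1, 54]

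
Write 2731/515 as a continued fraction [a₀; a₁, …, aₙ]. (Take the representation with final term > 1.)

[5; 3, 3, 3, 7, 2]

2731 = 5·515 + 156
515 = 3·156 + 47
156 = 3·47 + 15
47 = 3·15 + 2
15 = 7·2 + 1
2 = 2·1 + 0  (stop)
So 2731/515 = [5; 3, 3, 3, 7, 2].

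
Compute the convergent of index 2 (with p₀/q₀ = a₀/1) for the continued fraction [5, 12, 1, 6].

66/13

Using pₖ = aₖpₖ₋₁ + pₖ₋₂, qₖ = aₖqₖ₋₁ + qₖ₋₂ (with p₋₁=1, p₋₂=0, q₋₁=0, q₋₂=1):
  k=0: a=5, p=5, q=1
  k=1: a=12, p=61, q=12
  k=2: a=1, p=66, q=13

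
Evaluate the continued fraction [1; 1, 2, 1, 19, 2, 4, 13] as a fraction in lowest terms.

Using pₖ = aₖpₖ₋₁ + pₖ₋₂ and qₖ = aₖqₖ₋₁ + qₖ₋₂:
  k=0: a=1, p=1, q=1
  k=1: a=1, p=2, q=1
  k=2: a=2, p=5, q=3
  k=3: a=1, p=7, q=4
  k=4: a=19, p=138, q=79
  k=5: a=2, p=283, q=162
  k=6: a=4, p=1270, q=727
  k=7: a=13, p=16793, q=9613

16793/9613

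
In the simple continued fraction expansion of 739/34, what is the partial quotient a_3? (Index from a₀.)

739 = 21·34 + 25   →  a_0 = 21
34 = 1·25 + 9   →  a_1 = 1
25 = 2·9 + 7   →  a_2 = 2
9 = 1·7 + 2   →  a_3 = 1

1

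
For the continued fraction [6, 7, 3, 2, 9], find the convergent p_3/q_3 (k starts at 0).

Using pₖ = aₖpₖ₋₁ + pₖ₋₂, qₖ = aₖqₖ₋₁ + qₖ₋₂ (with p₋₁=1, p₋₂=0, q₋₁=0, q₋₂=1):
  k=0: a=6, p=6, q=1
  k=1: a=7, p=43, q=7
  k=2: a=3, p=135, q=22
  k=3: a=2, p=313, q=51

313/51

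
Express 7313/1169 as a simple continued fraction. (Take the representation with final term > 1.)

7313 = 6·1169 + 299
1169 = 3·299 + 272
299 = 1·272 + 27
272 = 10·27 + 2
27 = 13·2 + 1
2 = 2·1 + 0  (stop)
So 7313/1169 = [6; 3, 1, 10, 13, 2].

[6; 3, 1, 10, 13, 2]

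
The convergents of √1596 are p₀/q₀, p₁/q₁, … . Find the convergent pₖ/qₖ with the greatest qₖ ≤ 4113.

√1596 = [39; 1, 18, 1, 78, …] (period length 4).
Convergents:
  p_0/q_0 = 39/1
  p_1/q_1 = 40/1
  p_2/q_2 = 759/19
  p_3/q_3 = 799/20
  p_4/q_4 = 63081/1579
  p_5/q_5 = 63880/1599
  p_6/q_6 = 1212921/30361
q_5 = 1599 ≤ 4113 < 30361 = q_6, so the answer is 63880/1599.

63880/1599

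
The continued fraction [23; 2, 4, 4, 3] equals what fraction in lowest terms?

2884/123

Using pₖ = aₖpₖ₋₁ + pₖ₋₂ and qₖ = aₖqₖ₋₁ + qₖ₋₂:
  k=0: a=23, p=23, q=1
  k=1: a=2, p=47, q=2
  k=2: a=4, p=211, q=9
  k=3: a=4, p=891, q=38
  k=4: a=3, p=2884, q=123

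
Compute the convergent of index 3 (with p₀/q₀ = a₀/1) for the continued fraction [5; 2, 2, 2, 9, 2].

Using pₖ = aₖpₖ₋₁ + pₖ₋₂, qₖ = aₖqₖ₋₁ + qₖ₋₂ (with p₋₁=1, p₋₂=0, q₋₁=0, q₋₂=1):
  k=0: a=5, p=5, q=1
  k=1: a=2, p=11, q=2
  k=2: a=2, p=27, q=5
  k=3: a=2, p=65, q=12

65/12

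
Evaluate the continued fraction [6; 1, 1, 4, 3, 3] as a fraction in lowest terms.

629/96

Using pₖ = aₖpₖ₋₁ + pₖ₋₂ and qₖ = aₖqₖ₋₁ + qₖ₋₂:
  k=0: a=6, p=6, q=1
  k=1: a=1, p=7, q=1
  k=2: a=1, p=13, q=2
  k=3: a=4, p=59, q=9
  k=4: a=3, p=190, q=29
  k=5: a=3, p=629, q=96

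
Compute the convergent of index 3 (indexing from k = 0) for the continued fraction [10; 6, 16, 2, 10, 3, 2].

2033/200

Using pₖ = aₖpₖ₋₁ + pₖ₋₂, qₖ = aₖqₖ₋₁ + qₖ₋₂ (with p₋₁=1, p₋₂=0, q₋₁=0, q₋₂=1):
  k=0: a=10, p=10, q=1
  k=1: a=6, p=61, q=6
  k=2: a=16, p=986, q=97
  k=3: a=2, p=2033, q=200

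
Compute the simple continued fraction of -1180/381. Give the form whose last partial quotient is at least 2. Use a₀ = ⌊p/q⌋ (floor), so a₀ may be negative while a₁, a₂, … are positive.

-1180 = -4×381 + 344
381 = 1×344 + 37
344 = 9×37 + 11
37 = 3×11 + 4
11 = 2×4 + 3
4 = 1×3 + 1
3 = 3×1 + 0  (stop)
So -1180/381 = [-4; 1, 9, 3, 2, 1, 3].

[-4; 1, 9, 3, 2, 1, 3]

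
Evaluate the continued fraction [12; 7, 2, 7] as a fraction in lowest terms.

1359/112

Using pₖ = aₖpₖ₋₁ + pₖ₋₂ and qₖ = aₖqₖ₋₁ + qₖ₋₂:
  k=0: a=12, p=12, q=1
  k=1: a=7, p=85, q=7
  k=2: a=2, p=182, q=15
  k=3: a=7, p=1359, q=112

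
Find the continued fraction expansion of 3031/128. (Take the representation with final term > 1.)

[23; 1, 2, 8, 5]

3031 = 23×128 + 87
128 = 1×87 + 41
87 = 2×41 + 5
41 = 8×5 + 1
5 = 5×1 + 0  (stop)
So 3031/128 = [23; 1, 2, 8, 5].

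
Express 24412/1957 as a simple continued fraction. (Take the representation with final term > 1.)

[12; 2, 9, 5, 3, 6]

24412 = 12×1957 + 928
1957 = 2×928 + 101
928 = 9×101 + 19
101 = 5×19 + 6
19 = 3×6 + 1
6 = 6×1 + 0  (stop)
So 24412/1957 = [12; 2, 9, 5, 3, 6].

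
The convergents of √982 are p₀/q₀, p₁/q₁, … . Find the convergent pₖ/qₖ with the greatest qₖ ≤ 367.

√982 = [31; 2, 1, 30, 1, 2, 62, …] (period length 6).
Convergents:
  p_0/q_0 = 31/1
  p_1/q_1 = 63/2
  p_2/q_2 = 94/3
  p_3/q_3 = 2883/92
  p_4/q_4 = 2977/95
  p_5/q_5 = 8837/282
  p_6/q_6 = 550871/17579
q_5 = 282 ≤ 367 < 17579 = q_6, so the answer is 8837/282.

8837/282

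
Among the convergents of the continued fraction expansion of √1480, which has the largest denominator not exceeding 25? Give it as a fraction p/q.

√1480 = [38; 2, 8, 19, 8, 2, 76, …] (period length 6).
Convergents:
  p_0/q_0 = 38/1
  p_1/q_1 = 77/2
  p_2/q_2 = 654/17
  p_3/q_3 = 12503/325
q_2 = 17 ≤ 25 < 325 = q_3, so the answer is 654/17.

654/17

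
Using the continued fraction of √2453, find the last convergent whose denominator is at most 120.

1783/36

√2453 = [49; 1, 1, 8, 1, 1, 98, …] (period length 6).
Convergents:
  p_0/q_0 = 49/1
  p_1/q_1 = 50/1
  p_2/q_2 = 99/2
  p_3/q_3 = 842/17
  p_4/q_4 = 941/19
  p_5/q_5 = 1783/36
  p_6/q_6 = 175675/3547
q_5 = 36 ≤ 120 < 3547 = q_6, so the answer is 1783/36.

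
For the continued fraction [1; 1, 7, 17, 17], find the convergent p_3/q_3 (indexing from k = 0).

257/137

Using pₖ = aₖpₖ₋₁ + pₖ₋₂, qₖ = aₖqₖ₋₁ + qₖ₋₂ (with p₋₁=1, p₋₂=0, q₋₁=0, q₋₂=1):
  k=0: a=1, p=1, q=1
  k=1: a=1, p=2, q=1
  k=2: a=7, p=15, q=8
  k=3: a=17, p=257, q=137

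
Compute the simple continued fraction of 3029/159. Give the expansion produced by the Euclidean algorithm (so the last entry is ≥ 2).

[19; 19, 1, 7]

3029 = 19*159 + 8
159 = 19*8 + 7
8 = 1*7 + 1
7 = 7*1 + 0  (stop)
So 3029/159 = [19; 19, 1, 7].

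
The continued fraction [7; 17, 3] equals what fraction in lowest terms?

367/52

Using pₖ = aₖpₖ₋₁ + pₖ₋₂ and qₖ = aₖqₖ₋₁ + qₖ₋₂:
  k=0: a=7, p=7, q=1
  k=1: a=17, p=120, q=17
  k=2: a=3, p=367, q=52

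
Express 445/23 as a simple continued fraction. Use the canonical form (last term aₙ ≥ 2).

[19; 2, 1, 7]

445 = 19·23 + 8
23 = 2·8 + 7
8 = 1·7 + 1
7 = 7·1 + 0  (stop)
So 445/23 = [19; 2, 1, 7].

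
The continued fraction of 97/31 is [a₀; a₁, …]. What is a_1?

97 = 3·31 + 4   →  a_0 = 3
31 = 7·4 + 3   →  a_1 = 7

7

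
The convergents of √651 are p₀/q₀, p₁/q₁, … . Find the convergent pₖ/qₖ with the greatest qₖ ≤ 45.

893/35

√651 = [25; 1, 1, 16, 1, 1, 50, …] (period length 6).
Convergents:
  p_0/q_0 = 25/1
  p_1/q_1 = 26/1
  p_2/q_2 = 51/2
  p_3/q_3 = 842/33
  p_4/q_4 = 893/35
  p_5/q_5 = 1735/68
q_4 = 35 ≤ 45 < 68 = q_5, so the answer is 893/35.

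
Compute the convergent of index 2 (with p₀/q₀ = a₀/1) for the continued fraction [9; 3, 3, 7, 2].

93/10

Using pₖ = aₖpₖ₋₁ + pₖ₋₂, qₖ = aₖqₖ₋₁ + qₖ₋₂ (with p₋₁=1, p₋₂=0, q₋₁=0, q₋₂=1):
  k=0: a=9, p=9, q=1
  k=1: a=3, p=28, q=3
  k=2: a=3, p=93, q=10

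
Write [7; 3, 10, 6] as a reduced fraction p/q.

1384/189

Using pₖ = aₖpₖ₋₁ + pₖ₋₂ and qₖ = aₖqₖ₋₁ + qₖ₋₂:
  k=0: a=7, p=7, q=1
  k=1: a=3, p=22, q=3
  k=2: a=10, p=227, q=31
  k=3: a=6, p=1384, q=189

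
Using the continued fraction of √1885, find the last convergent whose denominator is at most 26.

√1885 = [43; 2, 2, 2, 86, …] (period length 4).
Convergents:
  p_0/q_0 = 43/1
  p_1/q_1 = 87/2
  p_2/q_2 = 217/5
  p_3/q_3 = 521/12
  p_4/q_4 = 45023/1037
q_3 = 12 ≤ 26 < 1037 = q_4, so the answer is 521/12.

521/12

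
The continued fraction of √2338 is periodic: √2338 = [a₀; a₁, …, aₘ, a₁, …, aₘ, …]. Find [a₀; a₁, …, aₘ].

[48; 2, 1, 5, 48, 5, 1, 2, 96]

a₀ = ⌊√2338⌋ = 48.
With m₀=0, d₀=1 and mₖ₊₁ = dₖaₖ − mₖ, dₖ₊₁ = (n − mₖ₊₁²)/dₖ, aₖ₊₁ = ⌊(a₀+mₖ₊₁)/dₖ₊₁⌋:
  k=1: m=48, d=34, a=2
  k=2: m=20, d=57, a=1
  k=3: m=37, d=17, a=5
  k=4: m=48, d=2, a=48
  k=5: m=48, d=17, a=5
  k=6: m=37, d=57, a=1
  k=7: m=20, d=34, a=2
  k=8: m=48, d=1, a=96
d=1 and a=2a₀=96 at k=8, so the next step gives (m, d) = (48, 34) again — its k=1 value — and the period has length 8.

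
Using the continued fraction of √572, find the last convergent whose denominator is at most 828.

13752/575

√572 = [23; 1, 10, 1, 46, …] (period length 4).
Convergents:
  p_0/q_0 = 23/1
  p_1/q_1 = 24/1
  p_2/q_2 = 263/11
  p_3/q_3 = 287/12
  p_4/q_4 = 13465/563
  p_5/q_5 = 13752/575
  p_6/q_6 = 150985/6313
q_5 = 575 ≤ 828 < 6313 = q_6, so the answer is 13752/575.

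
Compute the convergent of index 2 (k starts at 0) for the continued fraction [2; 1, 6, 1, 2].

Using pₖ = aₖpₖ₋₁ + pₖ₋₂, qₖ = aₖqₖ₋₁ + qₖ₋₂ (with p₋₁=1, p₋₂=0, q₋₁=0, q₋₂=1):
  k=0: a=2, p=2, q=1
  k=1: a=1, p=3, q=1
  k=2: a=6, p=20, q=7

20/7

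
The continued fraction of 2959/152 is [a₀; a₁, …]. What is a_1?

2959 = 19·152 + 71   →  a_0 = 19
152 = 2·71 + 10   →  a_1 = 2

2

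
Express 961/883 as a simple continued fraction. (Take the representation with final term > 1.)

[1; 11, 3, 8, 3]

961 = 1*883 + 78
883 = 11*78 + 25
78 = 3*25 + 3
25 = 8*3 + 1
3 = 3*1 + 0  (stop)
So 961/883 = [1; 11, 3, 8, 3].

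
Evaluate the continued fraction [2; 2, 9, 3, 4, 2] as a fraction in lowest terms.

1408/569

Fold from the inside: start with 2/1.
  4 + 1/2 = 9/2
  3 + 2/9 = 29/9
  9 + 9/29 = 270/29
  2 + 29/270 = 569/270
  2 + 270/569 = 1408/569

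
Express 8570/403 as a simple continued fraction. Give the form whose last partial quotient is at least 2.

8570 = 21·403 + 107
403 = 3·107 + 82
107 = 1·82 + 25
82 = 3·25 + 7
25 = 3·7 + 4
7 = 1·4 + 3
4 = 1·3 + 1
3 = 3·1 + 0  (stop)
So 8570/403 = [21; 3, 1, 3, 3, 1, 1, 3].

[21; 3, 1, 3, 3, 1, 1, 3]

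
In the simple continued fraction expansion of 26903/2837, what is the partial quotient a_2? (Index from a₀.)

26903 = 9·2837 + 1370   →  a_0 = 9
2837 = 2·1370 + 97   →  a_1 = 2
1370 = 14·97 + 12   →  a_2 = 14

14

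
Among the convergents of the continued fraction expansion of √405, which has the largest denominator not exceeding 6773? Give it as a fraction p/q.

√405 = [20; 8, 40, …] (period length 2).
Convergents:
  p_0/q_0 = 20/1
  p_1/q_1 = 161/8
  p_2/q_2 = 6460/321
  p_3/q_3 = 51841/2576
  p_4/q_4 = 2080100/103361
q_3 = 2576 ≤ 6773 < 103361 = q_4, so the answer is 51841/2576.

51841/2576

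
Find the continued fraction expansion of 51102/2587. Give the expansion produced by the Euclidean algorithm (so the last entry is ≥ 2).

51102 = 19·2587 + 1949
2587 = 1·1949 + 638
1949 = 3·638 + 35
638 = 18·35 + 8
35 = 4·8 + 3
8 = 2·3 + 2
3 = 1·2 + 1
2 = 2·1 + 0  (stop)
So 51102/2587 = [19; 1, 3, 18, 4, 2, 1, 2].

[19; 1, 3, 18, 4, 2, 1, 2]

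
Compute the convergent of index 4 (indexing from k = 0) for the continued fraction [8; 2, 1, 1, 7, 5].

319/38

Using pₖ = aₖpₖ₋₁ + pₖ₋₂, qₖ = aₖqₖ₋₁ + qₖ₋₂ (with p₋₁=1, p₋₂=0, q₋₁=0, q₋₂=1):
  k=0: a=8, p=8, q=1
  k=1: a=2, p=17, q=2
  k=2: a=1, p=25, q=3
  k=3: a=1, p=42, q=5
  k=4: a=7, p=319, q=38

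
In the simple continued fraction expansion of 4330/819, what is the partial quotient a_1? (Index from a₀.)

4330 = 5·819 + 235   →  a_0 = 5
819 = 3·235 + 114   →  a_1 = 3

3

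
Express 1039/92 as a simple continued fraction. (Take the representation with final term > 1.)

[11; 3, 2, 2, 5]

1039 = 11×92 + 27
92 = 3×27 + 11
27 = 2×11 + 5
11 = 2×5 + 1
5 = 5×1 + 0  (stop)
So 1039/92 = [11; 3, 2, 2, 5].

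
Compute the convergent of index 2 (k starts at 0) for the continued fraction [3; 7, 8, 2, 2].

Using pₖ = aₖpₖ₋₁ + pₖ₋₂, qₖ = aₖqₖ₋₁ + qₖ₋₂ (with p₋₁=1, p₋₂=0, q₋₁=0, q₋₂=1):
  k=0: a=3, p=3, q=1
  k=1: a=7, p=22, q=7
  k=2: a=8, p=179, q=57

179/57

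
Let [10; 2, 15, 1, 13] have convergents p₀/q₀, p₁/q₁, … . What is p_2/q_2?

325/31

Using pₖ = aₖpₖ₋₁ + pₖ₋₂, qₖ = aₖqₖ₋₁ + qₖ₋₂ (with p₋₁=1, p₋₂=0, q₋₁=0, q₋₂=1):
  k=0: a=10, p=10, q=1
  k=1: a=2, p=21, q=2
  k=2: a=15, p=325, q=31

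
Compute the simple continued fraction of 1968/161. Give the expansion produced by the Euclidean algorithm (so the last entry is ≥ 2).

[12; 4, 2, 8, 2]

1968 = 12×161 + 36
161 = 4×36 + 17
36 = 2×17 + 2
17 = 8×2 + 1
2 = 2×1 + 0  (stop)
So 1968/161 = [12; 4, 2, 8, 2].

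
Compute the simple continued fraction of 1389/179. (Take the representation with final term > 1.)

1389 = 7*179 + 136
179 = 1*136 + 43
136 = 3*43 + 7
43 = 6*7 + 1
7 = 7*1 + 0  (stop)
So 1389/179 = [7; 1, 3, 6, 7].

[7; 1, 3, 6, 7]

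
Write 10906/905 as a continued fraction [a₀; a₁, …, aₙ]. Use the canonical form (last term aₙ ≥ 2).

10906 = 12×905 + 46
905 = 19×46 + 31
46 = 1×31 + 15
31 = 2×15 + 1
15 = 15×1 + 0  (stop)
So 10906/905 = [12; 19, 1, 2, 15].

[12; 19, 1, 2, 15]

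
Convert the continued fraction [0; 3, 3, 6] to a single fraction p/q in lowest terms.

19/63

Fold from the inside: start with 6/1.
  3 + 1/6 = 19/6
  3 + 6/19 = 63/19
  0 + 19/63 = 19/63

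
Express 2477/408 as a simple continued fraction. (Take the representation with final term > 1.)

[6; 14, 14, 2]

2477 = 6·408 + 29
408 = 14·29 + 2
29 = 14·2 + 1
2 = 2·1 + 0  (stop)
So 2477/408 = [6; 14, 14, 2].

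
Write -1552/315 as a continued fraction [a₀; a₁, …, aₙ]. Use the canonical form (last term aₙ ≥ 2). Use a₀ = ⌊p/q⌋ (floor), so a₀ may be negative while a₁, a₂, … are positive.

[-5; 13, 1, 2, 3, 2]

-1552 = -5×315 + 23
315 = 13×23 + 16
23 = 1×16 + 7
16 = 2×7 + 2
7 = 3×2 + 1
2 = 2×1 + 0  (stop)
So -1552/315 = [-5; 13, 1, 2, 3, 2].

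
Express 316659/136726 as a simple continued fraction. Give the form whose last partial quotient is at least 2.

316659 = 2×136726 + 43207
136726 = 3×43207 + 7105
43207 = 6×7105 + 577
7105 = 12×577 + 181
577 = 3×181 + 34
181 = 5×34 + 11
34 = 3×11 + 1
11 = 11×1 + 0  (stop)
So 316659/136726 = [2; 3, 6, 12, 3, 5, 3, 11].

[2; 3, 6, 12, 3, 5, 3, 11]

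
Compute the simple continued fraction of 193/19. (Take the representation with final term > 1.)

193 = 10*19 + 3
19 = 6*3 + 1
3 = 3*1 + 0  (stop)
So 193/19 = [10; 6, 3].

[10; 6, 3]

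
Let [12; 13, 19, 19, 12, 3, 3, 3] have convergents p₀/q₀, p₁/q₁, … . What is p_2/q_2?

2995/248

Using pₖ = aₖpₖ₋₁ + pₖ₋₂, qₖ = aₖqₖ₋₁ + qₖ₋₂ (with p₋₁=1, p₋₂=0, q₋₁=0, q₋₂=1):
  k=0: a=12, p=12, q=1
  k=1: a=13, p=157, q=13
  k=2: a=19, p=2995, q=248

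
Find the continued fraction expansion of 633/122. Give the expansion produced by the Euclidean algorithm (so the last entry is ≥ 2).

[5; 5, 3, 3, 2]

633 = 5*122 + 23
122 = 5*23 + 7
23 = 3*7 + 2
7 = 3*2 + 1
2 = 2*1 + 0  (stop)
So 633/122 = [5; 5, 3, 3, 2].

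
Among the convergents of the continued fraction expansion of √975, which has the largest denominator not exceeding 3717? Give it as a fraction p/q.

√975 = [31; 4, 2, 4, 62, …] (period length 4).
Convergents:
  p_0/q_0 = 31/1
  p_1/q_1 = 125/4
  p_2/q_2 = 281/9
  p_3/q_3 = 1249/40
  p_4/q_4 = 77719/2489
  p_5/q_5 = 312125/9996
q_4 = 2489 ≤ 3717 < 9996 = q_5, so the answer is 77719/2489.

77719/2489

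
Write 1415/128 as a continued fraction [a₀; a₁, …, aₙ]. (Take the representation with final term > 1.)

[11; 18, 3, 2]

1415 = 11*128 + 7
128 = 18*7 + 2
7 = 3*2 + 1
2 = 2*1 + 0  (stop)
So 1415/128 = [11; 18, 3, 2].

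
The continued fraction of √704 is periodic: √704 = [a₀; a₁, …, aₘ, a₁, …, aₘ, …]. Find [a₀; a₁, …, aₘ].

[26; 1, 1, 7, 13, 7, 1, 1, 52]

a₀ = ⌊√704⌋ = 26.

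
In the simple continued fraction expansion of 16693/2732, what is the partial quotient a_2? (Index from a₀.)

13

16693 = 6·2732 + 301   →  a_0 = 6
2732 = 9·301 + 23   →  a_1 = 9
301 = 13·23 + 2   →  a_2 = 13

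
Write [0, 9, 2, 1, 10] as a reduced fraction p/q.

32/299

Using pₖ = aₖpₖ₋₁ + pₖ₋₂ and qₖ = aₖqₖ₋₁ + qₖ₋₂:
  k=0: a=0, p=0, q=1
  k=1: a=9, p=1, q=9
  k=2: a=2, p=2, q=19
  k=3: a=1, p=3, q=28
  k=4: a=10, p=32, q=299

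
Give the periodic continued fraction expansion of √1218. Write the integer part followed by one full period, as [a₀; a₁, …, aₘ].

[34; 1, 8, 1, 68]

a₀ = ⌊√1218⌋ = 34.
With m₀=0, d₀=1 and mₖ₊₁ = dₖaₖ − mₖ, dₖ₊₁ = (n − mₖ₊₁²)/dₖ, aₖ₊₁ = ⌊(a₀+mₖ₊₁)/dₖ₊₁⌋:
  k=1: m=34, d=62, a=1
  k=2: m=28, d=7, a=8
  k=3: m=28, d=62, a=1
  k=4: m=34, d=1, a=68
d=1 and a=2a₀=68 at k=4, so the next step gives (m, d) = (34, 62) again — its k=1 value — and the period has length 4.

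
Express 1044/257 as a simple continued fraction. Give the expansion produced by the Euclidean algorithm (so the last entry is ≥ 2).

[4; 16, 16]

1044 = 4×257 + 16
257 = 16×16 + 1
16 = 16×1 + 0  (stop)
So 1044/257 = [4; 16, 16].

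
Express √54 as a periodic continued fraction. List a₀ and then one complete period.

[7; 2, 1, 6, 1, 2, 14]

a₀ = ⌊√54⌋ = 7.
With m₀=0, d₀=1 and mₖ₊₁ = dₖaₖ − mₖ, dₖ₊₁ = (n − mₖ₊₁²)/dₖ, aₖ₊₁ = ⌊(a₀+mₖ₊₁)/dₖ₊₁⌋:
  k=1: m=7, d=5, a=2
  k=2: m=3, d=9, a=1
  k=3: m=6, d=2, a=6
  k=4: m=6, d=9, a=1
  k=5: m=3, d=5, a=2
  k=6: m=7, d=1, a=14
d=1 and a=2a₀=14 at k=6, so the next step gives (m, d) = (7, 5) again — its k=1 value — and the period has length 6.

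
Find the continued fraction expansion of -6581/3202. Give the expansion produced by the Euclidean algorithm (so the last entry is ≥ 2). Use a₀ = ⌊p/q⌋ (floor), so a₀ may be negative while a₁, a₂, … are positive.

-6581 = -3·3202 + 3025
3202 = 1·3025 + 177
3025 = 17·177 + 16
177 = 11·16 + 1
16 = 16·1 + 0  (stop)
So -6581/3202 = [-3; 1, 17, 11, 16].

[-3; 1, 17, 11, 16]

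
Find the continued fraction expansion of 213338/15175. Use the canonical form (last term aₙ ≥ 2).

[14; 17, 11, 4, 6, 3]

213338 = 14·15175 + 888
15175 = 17·888 + 79
888 = 11·79 + 19
79 = 4·19 + 3
19 = 6·3 + 1
3 = 3·1 + 0  (stop)
So 213338/15175 = [14; 17, 11, 4, 6, 3].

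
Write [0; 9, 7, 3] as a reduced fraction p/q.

Using pₖ = aₖpₖ₋₁ + pₖ₋₂ and qₖ = aₖqₖ₋₁ + qₖ₋₂:
  k=0: a=0, p=0, q=1
  k=1: a=9, p=1, q=9
  k=2: a=7, p=7, q=64
  k=3: a=3, p=22, q=201

22/201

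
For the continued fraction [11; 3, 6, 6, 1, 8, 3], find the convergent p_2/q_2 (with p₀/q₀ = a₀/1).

Using pₖ = aₖpₖ₋₁ + pₖ₋₂, qₖ = aₖqₖ₋₁ + qₖ₋₂ (with p₋₁=1, p₋₂=0, q₋₁=0, q₋₂=1):
  k=0: a=11, p=11, q=1
  k=1: a=3, p=34, q=3
  k=2: a=6, p=215, q=19

215/19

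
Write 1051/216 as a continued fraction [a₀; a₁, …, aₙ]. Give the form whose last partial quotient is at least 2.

1051 = 4·216 + 187
216 = 1·187 + 29
187 = 6·29 + 13
29 = 2·13 + 3
13 = 4·3 + 1
3 = 3·1 + 0  (stop)
So 1051/216 = [4; 1, 6, 2, 4, 3].

[4; 1, 6, 2, 4, 3]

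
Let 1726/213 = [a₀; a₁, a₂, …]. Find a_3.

2

1726 = 8·213 + 22   →  a_0 = 8
213 = 9·22 + 15   →  a_1 = 9
22 = 1·15 + 7   →  a_2 = 1
15 = 2·7 + 1   →  a_3 = 2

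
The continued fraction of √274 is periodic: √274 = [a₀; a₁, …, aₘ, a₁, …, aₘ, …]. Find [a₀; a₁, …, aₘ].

a₀ = ⌊√274⌋ = 16.

[16; 1, 1, 4, 4, 1, 1, 32]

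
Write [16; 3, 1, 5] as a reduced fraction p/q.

374/23

Using pₖ = aₖpₖ₋₁ + pₖ₋₂ and qₖ = aₖqₖ₋₁ + qₖ₋₂:
  k=0: a=16, p=16, q=1
  k=1: a=3, p=49, q=3
  k=2: a=1, p=65, q=4
  k=3: a=5, p=374, q=23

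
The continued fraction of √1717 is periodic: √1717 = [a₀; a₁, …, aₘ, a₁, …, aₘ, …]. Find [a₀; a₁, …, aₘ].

a₀ = ⌊√1717⌋ = 41.

[41; 2, 3, 2, 4, 2, 3, 2, 82]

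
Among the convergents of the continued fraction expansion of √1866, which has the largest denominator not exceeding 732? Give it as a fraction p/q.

15551/360

√1866 = [43; 5, 14, 5, 86, …] (period length 4).
Convergents:
  p_0/q_0 = 43/1
  p_1/q_1 = 216/5
  p_2/q_2 = 3067/71
  p_3/q_3 = 15551/360
  p_4/q_4 = 1340453/31031
q_3 = 360 ≤ 732 < 31031 = q_4, so the answer is 15551/360.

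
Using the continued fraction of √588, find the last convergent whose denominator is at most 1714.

√588 = [24; 4, 48, …] (period length 2).
Convergents:
  p_0/q_0 = 24/1
  p_1/q_1 = 97/4
  p_2/q_2 = 4680/193
  p_3/q_3 = 18817/776
  p_4/q_4 = 907896/37441
q_3 = 776 ≤ 1714 < 37441 = q_4, so the answer is 18817/776.

18817/776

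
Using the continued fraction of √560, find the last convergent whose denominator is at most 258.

√560 = [23; 1, 1, 1, 46, …] (period length 4).
Convergents:
  p_0/q_0 = 23/1
  p_1/q_1 = 24/1
  p_2/q_2 = 47/2
  p_3/q_3 = 71/3
  p_4/q_4 = 3313/140
  p_5/q_5 = 3384/143
  p_6/q_6 = 6697/283
q_5 = 143 ≤ 258 < 283 = q_6, so the answer is 3384/143.

3384/143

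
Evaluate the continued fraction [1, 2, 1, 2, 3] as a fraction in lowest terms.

Fold from the inside: start with 3/1.
  2 + 1/3 = 7/3
  1 + 3/7 = 10/7
  2 + 7/10 = 27/10
  1 + 10/27 = 37/27

37/27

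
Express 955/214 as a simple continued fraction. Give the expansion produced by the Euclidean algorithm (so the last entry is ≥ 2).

[4; 2, 6, 5, 3]

955 = 4·214 + 99
214 = 2·99 + 16
99 = 6·16 + 3
16 = 5·3 + 1
3 = 3·1 + 0  (stop)
So 955/214 = [4; 2, 6, 5, 3].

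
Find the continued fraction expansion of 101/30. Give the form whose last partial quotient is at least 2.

[3; 2, 1, 2, 1, 2]

101 = 3*30 + 11
30 = 2*11 + 8
11 = 1*8 + 3
8 = 2*3 + 2
3 = 1*2 + 1
2 = 2*1 + 0  (stop)
So 101/30 = [3; 2, 1, 2, 1, 2].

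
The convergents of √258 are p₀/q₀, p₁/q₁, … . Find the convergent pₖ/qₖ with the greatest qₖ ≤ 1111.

√258 = [16; 16, 32, …] (period length 2).
Convergents:
  p_0/q_0 = 16/1
  p_1/q_1 = 257/16
  p_2/q_2 = 8240/513
  p_3/q_3 = 132097/8224
q_2 = 513 ≤ 1111 < 8224 = q_3, so the answer is 8240/513.

8240/513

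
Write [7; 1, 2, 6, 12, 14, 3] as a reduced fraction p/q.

76763/9990

Fold from the inside: start with 3/1.
  14 + 1/3 = 43/3
  12 + 3/43 = 519/43
  6 + 43/519 = 3157/519
  2 + 519/3157 = 6833/3157
  1 + 3157/6833 = 9990/6833
  7 + 6833/9990 = 76763/9990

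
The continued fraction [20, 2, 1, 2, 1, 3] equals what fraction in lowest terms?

Fold from the inside: start with 3/1.
  1 + 1/3 = 4/3
  2 + 3/4 = 11/4
  1 + 4/11 = 15/11
  2 + 11/15 = 41/15
  20 + 15/41 = 835/41

835/41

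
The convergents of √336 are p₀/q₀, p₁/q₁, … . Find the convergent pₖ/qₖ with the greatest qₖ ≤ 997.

√336 = [18; 3, 36, …] (period length 2).
Convergents:
  p_0/q_0 = 18/1
  p_1/q_1 = 55/3
  p_2/q_2 = 1998/109
  p_3/q_3 = 6049/330
  p_4/q_4 = 219762/11989
q_3 = 330 ≤ 997 < 11989 = q_4, so the answer is 6049/330.

6049/330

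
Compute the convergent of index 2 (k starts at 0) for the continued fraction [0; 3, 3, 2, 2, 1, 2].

Using pₖ = aₖpₖ₋₁ + pₖ₋₂, qₖ = aₖqₖ₋₁ + qₖ₋₂ (with p₋₁=1, p₋₂=0, q₋₁=0, q₋₂=1):
  k=0: a=0, p=0, q=1
  k=1: a=3, p=1, q=3
  k=2: a=3, p=3, q=10

3/10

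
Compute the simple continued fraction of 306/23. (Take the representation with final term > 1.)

[13; 3, 3, 2]

306 = 13×23 + 7
23 = 3×7 + 2
7 = 3×2 + 1
2 = 2×1 + 0  (stop)
So 306/23 = [13; 3, 3, 2].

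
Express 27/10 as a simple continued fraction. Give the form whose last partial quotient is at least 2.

27 = 2·10 + 7
10 = 1·7 + 3
7 = 2·3 + 1
3 = 3·1 + 0  (stop)
So 27/10 = [2; 1, 2, 3].

[2; 1, 2, 3]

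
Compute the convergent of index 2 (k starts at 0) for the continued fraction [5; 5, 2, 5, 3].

Using pₖ = aₖpₖ₋₁ + pₖ₋₂, qₖ = aₖqₖ₋₁ + qₖ₋₂ (with p₋₁=1, p₋₂=0, q₋₁=0, q₋₂=1):
  k=0: a=5, p=5, q=1
  k=1: a=5, p=26, q=5
  k=2: a=2, p=57, q=11

57/11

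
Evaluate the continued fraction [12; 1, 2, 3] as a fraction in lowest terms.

127/10

Fold from the inside: start with 3/1.
  2 + 1/3 = 7/3
  1 + 3/7 = 10/7
  12 + 7/10 = 127/10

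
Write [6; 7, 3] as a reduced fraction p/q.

135/22

Using pₖ = aₖpₖ₋₁ + pₖ₋₂ and qₖ = aₖqₖ₋₁ + qₖ₋₂:
  k=0: a=6, p=6, q=1
  k=1: a=7, p=43, q=7
  k=2: a=3, p=135, q=22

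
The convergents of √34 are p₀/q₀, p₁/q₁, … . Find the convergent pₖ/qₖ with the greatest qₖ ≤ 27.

√34 = [5; 1, 4, 1, 10, …] (period length 4).
Convergents:
  p_0/q_0 = 5/1
  p_1/q_1 = 6/1
  p_2/q_2 = 29/5
  p_3/q_3 = 35/6
  p_4/q_4 = 379/65
q_3 = 6 ≤ 27 < 65 = q_4, so the answer is 35/6.

35/6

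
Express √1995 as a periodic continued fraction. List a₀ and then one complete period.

a₀ = ⌊√1995⌋ = 44.
With m₀=0, d₀=1 and mₖ₊₁ = dₖaₖ − mₖ, dₖ₊₁ = (n − mₖ₊₁²)/dₖ, aₖ₊₁ = ⌊(a₀+mₖ₊₁)/dₖ₊₁⌋:
  k=1: m=44, d=59, a=1
  k=2: m=15, d=30, a=1
  k=3: m=15, d=59, a=1
  k=4: m=44, d=1, a=88
d=1 and a=2a₀=88 at k=4, so the next step gives (m, d) = (44, 59) again — its k=1 value — and the period has length 4.

[44; 1, 1, 1, 88]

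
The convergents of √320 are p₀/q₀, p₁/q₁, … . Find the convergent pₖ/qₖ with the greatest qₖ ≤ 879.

5778/323

√320 = [17; 1, 7, 1, 34, …] (period length 4).
Convergents:
  p_0/q_0 = 17/1
  p_1/q_1 = 18/1
  p_2/q_2 = 143/8
  p_3/q_3 = 161/9
  p_4/q_4 = 5617/314
  p_5/q_5 = 5778/323
  p_6/q_6 = 46063/2575
q_5 = 323 ≤ 879 < 2575 = q_6, so the answer is 5778/323.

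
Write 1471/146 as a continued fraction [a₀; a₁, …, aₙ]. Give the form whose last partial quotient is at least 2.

[10; 13, 3, 1, 2]

1471 = 10·146 + 11
146 = 13·11 + 3
11 = 3·3 + 2
3 = 1·2 + 1
2 = 2·1 + 0  (stop)
So 1471/146 = [10; 13, 3, 1, 2].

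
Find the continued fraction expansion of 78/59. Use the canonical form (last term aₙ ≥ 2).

78 = 1·59 + 19
59 = 3·19 + 2
19 = 9·2 + 1
2 = 2·1 + 0  (stop)
So 78/59 = [1; 3, 9, 2].

[1; 3, 9, 2]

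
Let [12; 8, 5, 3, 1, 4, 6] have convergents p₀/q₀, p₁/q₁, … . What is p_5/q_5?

Using pₖ = aₖpₖ₋₁ + pₖ₋₂, qₖ = aₖqₖ₋₁ + qₖ₋₂ (with p₋₁=1, p₋₂=0, q₋₁=0, q₋₂=1):
  k=0: a=12, p=12, q=1
  k=1: a=8, p=97, q=8
  k=2: a=5, p=497, q=41
  k=3: a=3, p=1588, q=131
  k=4: a=1, p=2085, q=172
  k=5: a=4, p=9928, q=819

9928/819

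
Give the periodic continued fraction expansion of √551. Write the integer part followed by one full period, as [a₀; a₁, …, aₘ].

[23; 2, 8, 1, 8, 2, 46]

a₀ = ⌊√551⌋ = 23.
With m₀=0, d₀=1 and mₖ₊₁ = dₖaₖ − mₖ, dₖ₊₁ = (n − mₖ₊₁²)/dₖ, aₖ₊₁ = ⌊(a₀+mₖ₊₁)/dₖ₊₁⌋:
  k=1: m=23, d=22, a=2
  k=2: m=21, d=5, a=8
  k=3: m=19, d=38, a=1
  k=4: m=19, d=5, a=8
  k=5: m=21, d=22, a=2
  k=6: m=23, d=1, a=46
d=1 and a=2a₀=46 at k=6, so the next step gives (m, d) = (23, 22) again — its k=1 value — and the period has length 6.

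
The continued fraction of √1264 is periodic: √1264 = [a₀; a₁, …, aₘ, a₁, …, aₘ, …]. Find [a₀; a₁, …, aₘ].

[35; 1, 1, 4, 4, 4, 1, 1, 70]

a₀ = ⌊√1264⌋ = 35.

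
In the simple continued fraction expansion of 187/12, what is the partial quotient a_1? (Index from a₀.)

187 = 15·12 + 7   →  a_0 = 15
12 = 1·7 + 5   →  a_1 = 1

1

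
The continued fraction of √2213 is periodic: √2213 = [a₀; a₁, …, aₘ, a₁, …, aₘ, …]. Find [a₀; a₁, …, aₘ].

a₀ = ⌊√2213⌋ = 47.
With m₀=0, d₀=1 and mₖ₊₁ = dₖaₖ − mₖ, dₖ₊₁ = (n − mₖ₊₁²)/dₖ, aₖ₊₁ = ⌊(a₀+mₖ₊₁)/dₖ₊₁⌋:
  k=1: m=47, d=4, a=23
  k=2: m=45, d=47, a=1
  k=3: m=2, d=47, a=1
  k=4: m=45, d=4, a=23
  k=5: m=47, d=1, a=94
d=1 and a=2a₀=94 at k=5, so the next step gives (m, d) = (47, 4) again — its k=1 value — and the period has length 5.

[47; 23, 1, 1, 23, 94]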